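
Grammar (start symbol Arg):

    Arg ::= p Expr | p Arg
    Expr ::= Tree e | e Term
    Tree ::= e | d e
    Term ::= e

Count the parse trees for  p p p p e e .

Parse trees for p p p p e e:
  [Arg p [Arg p [Arg p [Arg p [Expr [Tree e] e]]]]]
  [Arg p [Arg p [Arg p [Arg p [Expr e [Term e]]]]]]

2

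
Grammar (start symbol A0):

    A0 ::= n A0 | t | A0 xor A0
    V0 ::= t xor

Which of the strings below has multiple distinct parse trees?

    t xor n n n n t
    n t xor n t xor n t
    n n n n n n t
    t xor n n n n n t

t xor n n n n t: 1 tree
n t xor n t xor n t: 7 trees
n n n n n n t: 1 tree
t xor n n n n n t: 1 tree

n t xor n t xor n t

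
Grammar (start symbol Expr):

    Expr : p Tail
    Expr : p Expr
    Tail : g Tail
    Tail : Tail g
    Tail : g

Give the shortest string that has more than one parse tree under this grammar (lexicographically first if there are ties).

p g g

length 2: no string has ≥2 trees
length 3: p g g has 2 parse trees

Two derivations of p g g:
  Expr ⇒ p Tail ⇒ p g Tail ⇒ p g g
  Expr ⇒ p Tail ⇒ p Tail g ⇒ p g g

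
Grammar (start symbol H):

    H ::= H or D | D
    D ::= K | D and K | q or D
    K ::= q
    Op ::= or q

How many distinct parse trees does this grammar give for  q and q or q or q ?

Parse trees for q and q or q or q:
  [H [H [D [D [K q]] and [K q]]] or [D q or [D [K q]]]]
  [H [H [H [D [D [K q]] and [K q]]] or [D [K q]]] or [D [K q]]]

2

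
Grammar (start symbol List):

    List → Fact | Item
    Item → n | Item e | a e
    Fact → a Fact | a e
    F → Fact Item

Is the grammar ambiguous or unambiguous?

Witness: a e

Derivation 1: List ⇒ Fact ⇒ a e
Derivation 2: List ⇒ Item ⇒ a e

Two distinct leftmost derivations for the same string.

Ambiguous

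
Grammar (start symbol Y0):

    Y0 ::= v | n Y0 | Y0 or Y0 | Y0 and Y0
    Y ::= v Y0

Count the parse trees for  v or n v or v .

3

Parse trees for v or n v or v:
  [Y0 [Y0 v] or [Y0 n [Y0 [Y0 v] or [Y0 v]]]]
  [Y0 [Y0 v] or [Y0 [Y0 n [Y0 v]] or [Y0 v]]]
  [Y0 [Y0 [Y0 v] or [Y0 n [Y0 v]]] or [Y0 v]]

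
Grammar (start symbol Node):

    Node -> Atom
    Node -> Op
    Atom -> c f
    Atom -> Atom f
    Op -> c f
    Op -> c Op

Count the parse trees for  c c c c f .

1

Parse trees for c c c c f:
  [Node [Op c [Op c [Op c [Op c f]]]]]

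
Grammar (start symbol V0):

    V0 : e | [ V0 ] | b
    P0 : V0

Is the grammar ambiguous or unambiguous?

Unambiguous

(P0 is unreachable from V0, so its rules don't affect L(V0).) L(V0) is { openⁿ atom closeⁿ : n ≥ 0 }. The bracket depth fixes n, and the derivation is forced at every step.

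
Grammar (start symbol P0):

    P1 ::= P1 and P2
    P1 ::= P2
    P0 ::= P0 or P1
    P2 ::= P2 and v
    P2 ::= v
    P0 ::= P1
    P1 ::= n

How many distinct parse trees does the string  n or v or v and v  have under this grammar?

2

Parse trees for n or v or v and v:
  [P0 [P0 [P0 [P1 n]] or [P1 [P2 v]]] or [P1 [P1 [P2 v]] and [P2 v]]]
  [P0 [P0 [P0 [P1 n]] or [P1 [P2 v]]] or [P1 [P2 [P2 v] and v]]]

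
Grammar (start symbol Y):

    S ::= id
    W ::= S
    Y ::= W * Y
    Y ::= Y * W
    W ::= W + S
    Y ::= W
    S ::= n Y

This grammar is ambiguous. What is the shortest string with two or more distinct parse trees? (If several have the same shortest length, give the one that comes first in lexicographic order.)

length 1: no string has ≥2 trees
length 2: no string has ≥2 trees
length 3: id * id has 2 parse trees

Two derivations of id * id:
  Y ⇒ W * Y ⇒ S * Y ⇒ id * Y ⇒ id * W ⇒ id * S ⇒ id * id
  Y ⇒ Y * W ⇒ W * W ⇒ S * W ⇒ id * W ⇒ id * S ⇒ id * id

id * id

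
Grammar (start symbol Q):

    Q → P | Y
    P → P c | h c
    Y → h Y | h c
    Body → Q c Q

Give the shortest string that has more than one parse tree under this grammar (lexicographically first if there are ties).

length 2: h c has 2 parse trees

Two derivations of h c:
  Q ⇒ P ⇒ h c
  Q ⇒ Y ⇒ h c

h c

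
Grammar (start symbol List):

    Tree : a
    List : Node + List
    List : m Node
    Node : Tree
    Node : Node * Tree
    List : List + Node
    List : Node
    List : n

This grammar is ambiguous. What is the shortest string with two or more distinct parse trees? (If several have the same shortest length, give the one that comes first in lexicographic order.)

length 1: no string has ≥2 trees
length 2: no string has ≥2 trees
length 3: a + a has 2 parse trees

Two derivations of a + a:
  List ⇒ Node + List ⇒ Tree + List ⇒ a + List ⇒ a + Node ⇒ a + Tree ⇒ a + a
  List ⇒ List + Node ⇒ Node + Node ⇒ Tree + Node ⇒ a + Node ⇒ a + Tree ⇒ a + a

a + a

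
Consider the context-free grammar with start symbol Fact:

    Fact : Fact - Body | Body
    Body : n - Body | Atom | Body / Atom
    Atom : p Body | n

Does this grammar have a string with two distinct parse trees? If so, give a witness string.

Ambiguous

Witness: n - n

Derivation 1: Fact ⇒ Fact - Body ⇒ Body - Body ⇒ Atom - Body ⇒ n - Body ⇒ n - Atom ⇒ n - n
Derivation 2: Fact ⇒ Body ⇒ n - Body ⇒ n - Atom ⇒ n - n

Two distinct leftmost derivations for the same string.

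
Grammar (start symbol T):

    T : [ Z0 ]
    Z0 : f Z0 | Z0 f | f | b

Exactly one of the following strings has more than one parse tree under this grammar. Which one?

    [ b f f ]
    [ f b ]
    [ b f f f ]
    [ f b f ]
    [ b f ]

[ b f f ]: 1 tree
[ f b ]: 1 tree
[ b f f f ]: 1 tree
[ f b f ]: 2 trees
[ b f ]: 1 tree

[ f b f ]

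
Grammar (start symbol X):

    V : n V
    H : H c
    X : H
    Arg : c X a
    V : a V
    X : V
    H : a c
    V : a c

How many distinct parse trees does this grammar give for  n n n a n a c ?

Parse trees for n n n a n a c:
  [X [V n [V n [V n [V a [V n [V a c]]]]]]]

1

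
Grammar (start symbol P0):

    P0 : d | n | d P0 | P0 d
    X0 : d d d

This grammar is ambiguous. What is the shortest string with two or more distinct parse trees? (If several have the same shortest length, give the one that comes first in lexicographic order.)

d d

length 1: no string has ≥2 trees
length 2: d d has 2 parse trees

Two derivations of d d:
  P0 ⇒ d P0 ⇒ d d
  P0 ⇒ P0 d ⇒ d d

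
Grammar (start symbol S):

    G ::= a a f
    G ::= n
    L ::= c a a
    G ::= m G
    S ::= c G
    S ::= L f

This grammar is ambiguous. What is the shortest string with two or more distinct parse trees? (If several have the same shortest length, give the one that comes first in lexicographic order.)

c a a f

length 2: no string has ≥2 trees
length 3: no string has ≥2 trees
length 4: c a a f has 2 parse trees

Two derivations of c a a f:
  S ⇒ c G ⇒ c a a f
  S ⇒ L f ⇒ c a a f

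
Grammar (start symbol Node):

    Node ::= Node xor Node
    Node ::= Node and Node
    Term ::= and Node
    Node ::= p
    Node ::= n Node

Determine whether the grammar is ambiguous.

Witness: n p and p

Derivation 1: Node ⇒ Node and Node ⇒ n Node and Node ⇒ n p and Node ⇒ n p and p
Derivation 2: Node ⇒ n Node ⇒ n Node and Node ⇒ n p and Node ⇒ n p and p

Two distinct leftmost derivations for the same string.

Ambiguous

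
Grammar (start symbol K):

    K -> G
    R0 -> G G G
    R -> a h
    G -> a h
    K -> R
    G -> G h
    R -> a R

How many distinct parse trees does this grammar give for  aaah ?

Parse trees for aaah:
  [K [R a [R a [R a h]]]]

1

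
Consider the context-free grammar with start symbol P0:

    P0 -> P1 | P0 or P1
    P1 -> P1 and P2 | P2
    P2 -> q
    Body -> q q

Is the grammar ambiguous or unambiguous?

(Body is unreachable from P0, so its rules don't affect L(P0).) P0 → P0 or P1 | P1  ;  P1 → P1 and P2 | P2  — a left-associative chain with P2 at the bottom. Each string factors uniquely by precedence.

Unambiguous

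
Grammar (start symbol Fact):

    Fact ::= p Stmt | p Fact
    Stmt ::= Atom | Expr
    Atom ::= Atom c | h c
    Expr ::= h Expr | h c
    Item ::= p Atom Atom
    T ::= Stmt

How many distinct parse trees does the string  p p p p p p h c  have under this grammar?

Parse trees for p p p p p p h c:
  [Fact p [Fact p [Fact p [Fact p [Fact p [Fact p [Stmt [Atom h c]]]]]]]]
  [Fact p [Fact p [Fact p [Fact p [Fact p [Fact p [Stmt [Expr h c]]]]]]]]

2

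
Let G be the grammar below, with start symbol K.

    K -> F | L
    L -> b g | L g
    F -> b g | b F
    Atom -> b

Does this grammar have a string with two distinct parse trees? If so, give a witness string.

Ambiguous

Witness: b g

Derivation 1: K ⇒ F ⇒ b g
Derivation 2: K ⇒ L ⇒ b g

Two distinct leftmost derivations for the same string.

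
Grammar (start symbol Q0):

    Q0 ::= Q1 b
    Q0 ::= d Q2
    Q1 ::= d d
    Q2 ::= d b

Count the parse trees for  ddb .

Parse trees for ddb:
  [Q0 [Q1 d d] b]
  [Q0 d [Q2 d b]]

2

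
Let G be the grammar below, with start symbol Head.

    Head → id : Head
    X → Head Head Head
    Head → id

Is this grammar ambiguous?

Unambiguous

(X is unreachable from Head, so its rules don't affect L(Head).) The reachable grammar is A → atom sep A | atom. Each atom is followed by either the separator (recurse) or end-of-string (stop) — no choice point.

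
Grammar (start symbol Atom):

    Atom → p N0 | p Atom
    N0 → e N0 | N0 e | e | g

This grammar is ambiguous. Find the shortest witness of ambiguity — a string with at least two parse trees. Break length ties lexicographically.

length 2: no string has ≥2 trees
length 3: p e e has 2 parse trees

Two derivations of p e e:
  Atom ⇒ p N0 ⇒ p e N0 ⇒ p e e
  Atom ⇒ p N0 ⇒ p N0 e ⇒ p e e

p e e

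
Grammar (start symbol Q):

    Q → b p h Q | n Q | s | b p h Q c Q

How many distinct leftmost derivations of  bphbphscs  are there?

Parse trees for bphbphscs:
  [Q b p h [Q b p h [Q s] c [Q s]]]
  [Q b p h [Q b p h [Q s]] c [Q s]]

2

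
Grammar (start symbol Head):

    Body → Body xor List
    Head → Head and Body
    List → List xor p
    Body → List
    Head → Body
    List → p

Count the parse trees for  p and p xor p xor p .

Parse trees for p and p xor p xor p:
  [Head [Head [Body [List p]]] and [Body [Body [List p]] xor [List [List p] xor p]]]
  [Head [Head [Body [List p]]] and [Body [Body [Body [List p]] xor [List p]] xor [List p]]]
  [Head [Head [Body [List p]]] and [Body [Body [List [List p] xor p]] xor [List p]]]
  [Head [Head [Body [List p]]] and [Body [List [List [List p] xor p] xor p]]]

4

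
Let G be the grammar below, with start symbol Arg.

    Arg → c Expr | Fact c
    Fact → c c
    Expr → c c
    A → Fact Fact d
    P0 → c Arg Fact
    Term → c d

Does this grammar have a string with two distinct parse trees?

Ambiguous

Witness: c c c

Derivation 1: Arg ⇒ c Expr ⇒ c c c
Derivation 2: Arg ⇒ Fact c ⇒ c c c

Two distinct leftmost derivations for the same string.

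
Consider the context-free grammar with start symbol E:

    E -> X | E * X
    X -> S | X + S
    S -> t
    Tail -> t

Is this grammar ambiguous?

Unambiguous

Only E, X, S are reachable from E; ignoring the rest: This is a standard precedence ladder (E over X over S), with each level left-recursive on its own operator ('*' at E, '+' at X). That structure is LR(1), hence unambiguous.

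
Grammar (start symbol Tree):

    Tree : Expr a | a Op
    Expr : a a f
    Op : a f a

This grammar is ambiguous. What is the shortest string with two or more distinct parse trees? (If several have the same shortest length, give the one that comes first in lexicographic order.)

a a f a

length 4: a a f a has 2 parse trees

Two derivations of a a f a:
  Tree ⇒ Expr a ⇒ a a f a
  Tree ⇒ a Op ⇒ a a f a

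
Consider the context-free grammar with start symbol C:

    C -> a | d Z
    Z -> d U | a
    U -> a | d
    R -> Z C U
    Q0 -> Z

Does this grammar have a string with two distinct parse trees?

Unambiguous

Only C, Z, U are reachable from C; ignoring the rest: Restricted to the reachable nonterminals, every rule has the form A → t or A → t B, and no two rules for the same A share a first terminal. The grammar encodes a DFA — one run per string.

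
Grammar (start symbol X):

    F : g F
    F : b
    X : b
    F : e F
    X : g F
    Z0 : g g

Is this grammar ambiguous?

Only X, F are reachable from X; ignoring the rest: Each reachable nonterminal has at most one production per leading terminal, and all productions are right-linear; the derivation is determined token-by-token.

Unambiguous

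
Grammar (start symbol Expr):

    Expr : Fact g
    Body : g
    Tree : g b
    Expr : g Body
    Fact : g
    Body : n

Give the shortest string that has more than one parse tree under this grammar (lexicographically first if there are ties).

length 2: g g has 2 parse trees

Two derivations of g g:
  Expr ⇒ Fact g ⇒ g g
  Expr ⇒ g Body ⇒ g g

g g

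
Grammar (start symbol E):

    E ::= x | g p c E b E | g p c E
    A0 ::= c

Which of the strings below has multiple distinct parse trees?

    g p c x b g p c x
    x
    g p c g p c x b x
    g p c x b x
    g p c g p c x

g p c g p c x b x

g p c x b g p c x: 1 tree
x: 1 tree
g p c g p c x b x: 2 trees
g p c x b x: 1 tree
g p c g p c x: 1 tree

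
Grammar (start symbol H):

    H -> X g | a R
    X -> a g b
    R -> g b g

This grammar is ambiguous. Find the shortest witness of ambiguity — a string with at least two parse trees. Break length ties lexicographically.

length 4: a g b g has 2 parse trees

Two derivations of a g b g:
  H ⇒ X g ⇒ a g b g
  H ⇒ a R ⇒ a g b g

a g b g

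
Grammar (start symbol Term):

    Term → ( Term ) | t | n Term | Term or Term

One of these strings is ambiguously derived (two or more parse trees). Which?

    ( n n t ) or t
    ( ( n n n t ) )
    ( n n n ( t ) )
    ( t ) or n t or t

( t ) or n t or t

( n n t ) or t: 1 tree
( ( n n n t ) ): 1 tree
( n n n ( t ) ): 1 tree
( t ) or n t or t: 3 trees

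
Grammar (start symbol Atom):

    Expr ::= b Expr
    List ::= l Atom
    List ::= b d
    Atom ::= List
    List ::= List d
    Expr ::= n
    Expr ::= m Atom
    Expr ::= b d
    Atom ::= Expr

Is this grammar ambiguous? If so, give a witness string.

Ambiguous

Witness: b d

Derivation 1: Atom ⇒ List ⇒ b d
Derivation 2: Atom ⇒ Expr ⇒ b d

Two distinct leftmost derivations for the same string.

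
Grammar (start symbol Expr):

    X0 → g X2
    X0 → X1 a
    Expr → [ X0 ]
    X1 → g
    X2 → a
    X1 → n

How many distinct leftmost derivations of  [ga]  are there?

Parse trees for [ga]:
  [Expr [ [X0 g [X2 a]] ]]
  [Expr [ [X0 [X1 g] a] ]]

2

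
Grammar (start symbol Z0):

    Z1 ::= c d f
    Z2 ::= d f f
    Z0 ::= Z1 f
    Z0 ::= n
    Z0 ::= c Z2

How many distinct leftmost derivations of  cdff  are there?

2

Parse trees for cdff:
  [Z0 [Z1 c d f] f]
  [Z0 c [Z2 d f f]]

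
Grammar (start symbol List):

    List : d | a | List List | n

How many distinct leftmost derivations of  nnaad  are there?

Parse trees for nnaad (showing first 6 of 14):
  [List [List n] [List [List n] [List [List a] [List [List a] [List d]]]]]
  [List [List n] [List [List n] [List [List [List a] [List a]] [List d]]]]
  [List [List n] [List [List [List n] [List a]] [List [List a] [List d]]]]
  [List [List n] [List [List [List n] [List [List a] [List a]]] [List d]]]
  [List [List n] [List [List [List [List n] [List a]] [List a]] [List d]]]
  [List [List [List n] [List n]] [List [List a] [List [List a] [List d]]]]

14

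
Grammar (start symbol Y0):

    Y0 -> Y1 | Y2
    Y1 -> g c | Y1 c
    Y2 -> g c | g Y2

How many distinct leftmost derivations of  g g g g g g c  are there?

1

Parse trees for g g g g g g c:
  [Y0 [Y2 g [Y2 g [Y2 g [Y2 g [Y2 g [Y2 g c]]]]]]]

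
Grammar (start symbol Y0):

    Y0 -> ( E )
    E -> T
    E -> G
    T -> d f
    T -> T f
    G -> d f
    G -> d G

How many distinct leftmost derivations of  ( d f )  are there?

Parse trees for ( d f ):
  [Y0 ( [E [T d f]] )]
  [Y0 ( [E [G d f]] )]

2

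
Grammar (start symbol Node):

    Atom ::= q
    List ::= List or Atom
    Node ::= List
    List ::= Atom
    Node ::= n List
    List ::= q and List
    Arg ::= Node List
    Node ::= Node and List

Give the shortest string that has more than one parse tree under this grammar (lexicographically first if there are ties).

length 1: no string has ≥2 trees
length 2: no string has ≥2 trees
length 3: q and q has 2 parse trees

Two derivations of q and q:
  Node ⇒ List ⇒ q and List ⇒ q and Atom ⇒ q and q
  Node ⇒ Node and List ⇒ List and List ⇒ Atom and List ⇒ q and List ⇒ q and Atom ⇒ q and q

q and q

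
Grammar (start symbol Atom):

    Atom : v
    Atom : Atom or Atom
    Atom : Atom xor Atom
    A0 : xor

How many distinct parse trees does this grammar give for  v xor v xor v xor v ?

Parse trees for v xor v xor v xor v:
  [Atom [Atom v] xor [Atom [Atom v] xor [Atom [Atom v] xor [Atom v]]]]
  [Atom [Atom v] xor [Atom [Atom [Atom v] xor [Atom v]] xor [Atom v]]]
  [Atom [Atom [Atom v] xor [Atom v]] xor [Atom [Atom v] xor [Atom v]]]
  [Atom [Atom [Atom v] xor [Atom [Atom v] xor [Atom v]]] xor [Atom v]]
  [Atom [Atom [Atom [Atom v] xor [Atom v]] xor [Atom v]] xor [Atom v]]

5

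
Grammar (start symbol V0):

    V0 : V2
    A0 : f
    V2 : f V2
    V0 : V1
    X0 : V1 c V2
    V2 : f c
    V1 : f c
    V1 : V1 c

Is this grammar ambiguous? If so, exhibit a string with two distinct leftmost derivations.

Witness: f c

Derivation 1: V0 ⇒ V2 ⇒ f c
Derivation 2: V0 ⇒ V1 ⇒ f c

Two distinct leftmost derivations for the same string.

Ambiguous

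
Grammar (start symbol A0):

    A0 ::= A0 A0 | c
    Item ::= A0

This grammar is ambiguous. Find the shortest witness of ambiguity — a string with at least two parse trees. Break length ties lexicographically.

c c c

length 1: no string has ≥2 trees
length 2: no string has ≥2 trees
length 3: c c c has 2 parse trees

Two derivations of c c c:
  A0 ⇒ A0 A0 ⇒ A0 A0 A0 ⇒ c A0 A0 ⇒ c c A0 ⇒ c c c
  A0 ⇒ A0 A0 ⇒ c A0 ⇒ c A0 A0 ⇒ c c A0 ⇒ c c c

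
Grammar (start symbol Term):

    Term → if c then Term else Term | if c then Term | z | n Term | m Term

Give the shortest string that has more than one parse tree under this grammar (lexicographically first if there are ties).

length 1: no string has ≥2 trees
length 2: no string has ≥2 trees
length 3: no string has ≥2 trees
length 4: no string has ≥2 trees
length 5: no string has ≥2 trees
length 6: no string has ≥2 trees
length 7: no string has ≥2 trees
length 8: no string has ≥2 trees
length 9: if c then if c then z else z has 2 parse trees

Two derivations of if c then if c then z else z:
  Term ⇒ if c then Term else Term ⇒ if c then if c then Term else Term ⇒ if c then if c then z else Term ⇒ if c then if c then z else z
  Term ⇒ if c then Term ⇒ if c then if c then Term else Term ⇒ if c then if c then z else Term ⇒ if c then if c then z else z

if c then if c then z else z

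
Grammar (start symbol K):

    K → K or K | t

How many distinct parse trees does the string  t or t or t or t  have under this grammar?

Parse trees for t or t or t or t:
  [K [K t] or [K [K t] or [K [K t] or [K t]]]]
  [K [K t] or [K [K [K t] or [K t]] or [K t]]]
  [K [K [K t] or [K t]] or [K [K t] or [K t]]]
  [K [K [K t] or [K [K t] or [K t]]] or [K t]]
  [K [K [K [K t] or [K t]] or [K t]] or [K t]]

5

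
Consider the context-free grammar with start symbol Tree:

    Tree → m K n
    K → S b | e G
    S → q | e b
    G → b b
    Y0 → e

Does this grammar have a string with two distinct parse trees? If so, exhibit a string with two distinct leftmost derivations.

Witness: m e b b n

Derivation 1: Tree ⇒ m K n ⇒ m S b n ⇒ m e b b n
Derivation 2: Tree ⇒ m K n ⇒ m e G n ⇒ m e b b n

Two distinct leftmost derivations for the same string.

Ambiguous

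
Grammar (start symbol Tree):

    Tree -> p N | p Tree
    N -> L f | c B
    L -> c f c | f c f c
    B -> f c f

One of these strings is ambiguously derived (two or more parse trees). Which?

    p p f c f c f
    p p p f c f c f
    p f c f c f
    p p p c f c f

p p p c f c f

p p f c f c f: 1 tree
p p p f c f c f: 1 tree
p f c f c f: 1 tree
p p p c f c f: 2 trees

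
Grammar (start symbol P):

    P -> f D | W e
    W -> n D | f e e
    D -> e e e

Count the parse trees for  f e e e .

2

Parse trees for f e e e:
  [P f [D e e e]]
  [P [W f e e] e]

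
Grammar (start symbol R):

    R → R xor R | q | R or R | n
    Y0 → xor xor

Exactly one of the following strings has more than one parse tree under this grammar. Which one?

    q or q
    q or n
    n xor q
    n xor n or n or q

q or q: 1 tree
q or n: 1 tree
n xor q: 1 tree
n xor n or n or q: 5 trees

n xor n or n or q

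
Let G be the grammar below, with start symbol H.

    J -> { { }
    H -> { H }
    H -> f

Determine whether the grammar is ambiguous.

Only H is reachable from H; ignoring the rest: Each string is a nest of matched brackets around a single atom. An opening bracket forces the recursive rule; an atom forces the base rule.

Unambiguous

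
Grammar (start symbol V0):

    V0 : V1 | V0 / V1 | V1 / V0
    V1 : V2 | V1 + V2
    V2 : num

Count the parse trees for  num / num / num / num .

8

Parse trees for num / num / num / num:
  [V0 [V0 [V0 [V0 [V1 [V2 num]]] / [V1 [V2 num]]] / [V1 [V2 num]]] / [V1 [V2 num]]]
  [V0 [V0 [V0 [V1 [V2 num]] / [V0 [V1 [V2 num]]]] / [V1 [V2 num]]] / [V1 [V2 num]]]
  [V0 [V0 [V1 [V2 num]] / [V0 [V0 [V1 [V2 num]]] / [V1 [V2 num]]]] / [V1 [V2 num]]]
  [V0 [V0 [V1 [V2 num]] / [V0 [V1 [V2 num]] / [V0 [V1 [V2 num]]]]] / [V1 [V2 num]]]
  [V0 [V1 [V2 num]] / [V0 [V0 [V0 [V1 [V2 num]]] / [V1 [V2 num]]] / [V1 [V2 num]]]]
  [V0 [V1 [V2 num]] / [V0 [V0 [V1 [V2 num]] / [V0 [V1 [V2 num]]]] / [V1 [V2 num]]]]
  [V0 [V1 [V2 num]] / [V0 [V1 [V2 num]] / [V0 [V0 [V1 [V2 num]]] / [V1 [V2 num]]]]]
  [V0 [V1 [V2 num]] / [V0 [V1 [V2 num]] / [V0 [V1 [V2 num]] / [V0 [V1 [V2 num]]]]]]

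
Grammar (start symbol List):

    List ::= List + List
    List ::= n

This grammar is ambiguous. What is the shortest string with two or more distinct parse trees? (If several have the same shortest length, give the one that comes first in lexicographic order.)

n + n + n

length 1: no string has ≥2 trees
length 3: no string has ≥2 trees
length 5: n + n + n has 2 parse trees

Two derivations of n + n + n:
  List ⇒ List + List ⇒ List + List + List ⇒ n + List + List ⇒ n + n + List ⇒ n + n + n
  List ⇒ List + List ⇒ n + List ⇒ n + List + List ⇒ n + n + List ⇒ n + n + n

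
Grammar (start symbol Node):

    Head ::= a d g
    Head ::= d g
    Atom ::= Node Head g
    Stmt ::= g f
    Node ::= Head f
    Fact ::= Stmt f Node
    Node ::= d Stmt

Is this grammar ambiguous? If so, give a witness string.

Ambiguous

Witness: d g f

Derivation 1: Node ⇒ Head f ⇒ d g f
Derivation 2: Node ⇒ d Stmt ⇒ d g f

Two distinct leftmost derivations for the same string.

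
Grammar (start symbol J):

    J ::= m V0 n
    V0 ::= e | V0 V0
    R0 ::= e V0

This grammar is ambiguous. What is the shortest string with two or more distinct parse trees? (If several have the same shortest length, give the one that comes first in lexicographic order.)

m e e e n

length 3: no string has ≥2 trees
length 4: no string has ≥2 trees
length 5: m e e e n has 2 parse trees

Two derivations of m e e e n:
  J ⇒ m V0 n ⇒ m V0 V0 n ⇒ m e V0 n ⇒ m e V0 V0 n ⇒ m e e V0 n ⇒ m e e e n
  J ⇒ m V0 n ⇒ m V0 V0 n ⇒ m V0 V0 V0 n ⇒ m e V0 V0 n ⇒ m e e V0 n ⇒ m e e e n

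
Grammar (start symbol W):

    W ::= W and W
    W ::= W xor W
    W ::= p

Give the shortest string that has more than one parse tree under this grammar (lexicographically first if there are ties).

length 1: no string has ≥2 trees
length 3: no string has ≥2 trees
length 5: p and p and p has 2 parse trees

Two derivations of p and p and p:
  W ⇒ W and W ⇒ W and W and W ⇒ p and W and W ⇒ p and p and W ⇒ p and p and p
  W ⇒ W and W ⇒ p and W ⇒ p and W and W ⇒ p and p and W ⇒ p and p and p

p and p and p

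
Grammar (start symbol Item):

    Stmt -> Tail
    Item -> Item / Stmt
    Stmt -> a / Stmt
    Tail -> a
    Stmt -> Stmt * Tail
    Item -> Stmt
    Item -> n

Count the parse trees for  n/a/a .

Parse trees for n/a/a:
  [Item [Item n] / [Stmt a / [Stmt [Tail a]]]]
  [Item [Item [Item n] / [Stmt [Tail a]]] / [Stmt [Tail a]]]

2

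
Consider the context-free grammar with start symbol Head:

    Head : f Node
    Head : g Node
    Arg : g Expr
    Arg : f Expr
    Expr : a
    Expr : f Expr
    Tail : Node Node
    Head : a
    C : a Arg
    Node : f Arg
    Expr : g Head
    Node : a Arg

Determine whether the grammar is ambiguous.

Only Head, Node, Arg, Expr are reachable from Head; ignoring the rest: Restricted to the reachable nonterminals, every rule has the form A → t or A → t B, and no two rules for the same A share a first terminal. The grammar encodes a DFA — one run per string.

Unambiguous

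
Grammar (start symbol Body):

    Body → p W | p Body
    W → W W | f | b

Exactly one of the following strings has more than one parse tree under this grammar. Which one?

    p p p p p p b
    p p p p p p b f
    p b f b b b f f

p b f b b b f f

p p p p p p b: 1 tree
p p p p p p b f: 1 tree
p b f b b b f f: 132 trees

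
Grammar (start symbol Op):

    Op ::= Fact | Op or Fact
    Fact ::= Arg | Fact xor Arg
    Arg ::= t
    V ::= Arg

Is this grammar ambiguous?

Only Op, Fact, Arg are reachable from Op; ignoring the rest: Op → Op or Fact | Fact  ;  Fact → Fact xor Arg | Arg  — a left-associative chain with Arg at the bottom. Each string factors uniquely by precedence.

Unambiguous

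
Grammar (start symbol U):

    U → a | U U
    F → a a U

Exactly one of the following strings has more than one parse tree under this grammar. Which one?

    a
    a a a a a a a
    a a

a a a a a a a

a: 1 tree
a a a a a a a: 132 trees
a a: 1 tree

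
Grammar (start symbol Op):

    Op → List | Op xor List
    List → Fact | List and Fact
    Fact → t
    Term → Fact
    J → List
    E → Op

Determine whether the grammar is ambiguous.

Unambiguous

(Term, J, E are unreachable from Op, so their rules don't affect L(Op).) The grammar is stratified — Op handles 'xor' (left-recursive), List handles 'and', Fact atoms. Each operator has a fixed associativity and precedence level, so every string has one parse.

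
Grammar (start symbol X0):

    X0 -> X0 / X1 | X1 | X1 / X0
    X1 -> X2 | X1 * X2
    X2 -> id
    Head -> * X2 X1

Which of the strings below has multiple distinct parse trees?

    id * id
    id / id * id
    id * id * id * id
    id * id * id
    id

id * id: 1 tree
id / id * id: 2 trees
id * id * id * id: 1 tree
id * id * id: 1 tree
id: 1 tree

id / id * id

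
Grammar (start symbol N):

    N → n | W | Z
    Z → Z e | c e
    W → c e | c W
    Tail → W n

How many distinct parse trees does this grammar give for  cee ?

Parse trees for cee:
  [N [Z [Z c e] e]]

1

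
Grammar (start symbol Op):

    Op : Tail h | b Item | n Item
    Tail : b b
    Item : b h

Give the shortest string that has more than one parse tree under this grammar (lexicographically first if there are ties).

length 3: b b h has 2 parse trees

Two derivations of b b h:
  Op ⇒ Tail h ⇒ b b h
  Op ⇒ b Item ⇒ b b h

b b h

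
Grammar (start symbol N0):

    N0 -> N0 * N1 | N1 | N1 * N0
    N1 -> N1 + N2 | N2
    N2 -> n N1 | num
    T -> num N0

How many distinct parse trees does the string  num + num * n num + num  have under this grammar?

4

Parse trees for num + num * n num + num:
  [N0 [N0 [N1 [N1 [N2 num]] + [N2 num]]] * [N1 [N1 [N2 n [N1 [N2 num]]]] + [N2 num]]]
  [N0 [N0 [N1 [N1 [N2 num]] + [N2 num]]] * [N1 [N2 n [N1 [N1 [N2 num]] + [N2 num]]]]]
  [N0 [N1 [N1 [N2 num]] + [N2 num]] * [N0 [N1 [N1 [N2 n [N1 [N2 num]]]] + [N2 num]]]]
  [N0 [N1 [N1 [N2 num]] + [N2 num]] * [N0 [N1 [N2 n [N1 [N1 [N2 num]] + [N2 num]]]]]]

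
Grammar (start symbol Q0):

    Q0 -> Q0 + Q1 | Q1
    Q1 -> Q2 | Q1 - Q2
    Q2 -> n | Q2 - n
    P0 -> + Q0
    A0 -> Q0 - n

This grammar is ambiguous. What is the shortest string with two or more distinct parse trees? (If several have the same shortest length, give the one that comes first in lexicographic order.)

length 1: no string has ≥2 trees
length 3: n - n has 2 parse trees

Two derivations of n - n:
  Q0 ⇒ Q1 ⇒ Q2 ⇒ Q2 - n ⇒ n - n
  Q0 ⇒ Q1 ⇒ Q1 - Q2 ⇒ Q2 - Q2 ⇒ n - Q2 ⇒ n - n

n - n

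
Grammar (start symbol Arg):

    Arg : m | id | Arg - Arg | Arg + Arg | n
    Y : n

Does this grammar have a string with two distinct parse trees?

Witness: id + id + id

Derivation 1: Arg ⇒ Arg + Arg ⇒ id + Arg ⇒ id + Arg + Arg ⇒ id + id + Arg ⇒ id + id + id
Derivation 2: Arg ⇒ Arg + Arg ⇒ Arg + Arg + Arg ⇒ id + Arg + Arg ⇒ id + id + Arg ⇒ id + id + id

Two distinct leftmost derivations for the same string.

Ambiguous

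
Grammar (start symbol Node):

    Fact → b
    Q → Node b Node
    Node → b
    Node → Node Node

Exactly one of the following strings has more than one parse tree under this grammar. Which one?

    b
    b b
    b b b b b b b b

b: 1 tree
b b: 1 tree
b b b b b b b b: 429 trees

b b b b b b b b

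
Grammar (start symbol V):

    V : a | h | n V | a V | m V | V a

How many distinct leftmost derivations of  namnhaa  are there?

Parse trees for namnhaa (showing first 6 of 15):
  [V n [V a [V m [V n [V [V [V h] a] a]]]]]
  [V n [V a [V m [V [V n [V [V h] a]] a]]]]
  [V n [V a [V m [V [V [V n [V h]] a] a]]]]
  [V n [V a [V [V m [V n [V [V h] a]]] a]]]
  [V n [V a [V [V m [V [V n [V h]] a]] a]]]
  [V n [V a [V [V [V m [V n [V h]]] a] a]]]

15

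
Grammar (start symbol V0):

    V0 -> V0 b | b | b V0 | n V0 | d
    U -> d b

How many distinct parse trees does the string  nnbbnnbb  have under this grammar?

Parse trees for nnbbnnbb:
  [V0 [V0 n [V0 n [V0 b [V0 b [V0 n [V0 n [V0 b]]]]]]] b]
  [V0 n [V0 [V0 n [V0 b [V0 b [V0 n [V0 n [V0 b]]]]]] b]]
  [V0 n [V0 n [V0 [V0 b [V0 b [V0 n [V0 n [V0 b]]]]] b]]]
  [V0 n [V0 n [V0 b [V0 [V0 b [V0 n [V0 n [V0 b]]]] b]]]]
  [V0 n [V0 n [V0 b [V0 b [V0 [V0 n [V0 n [V0 b]]] b]]]]]
  [V0 n [V0 n [V0 b [V0 b [V0 n [V0 [V0 n [V0 b]] b]]]]]]
  [V0 n [V0 n [V0 b [V0 b [V0 n [V0 n [V0 [V0 b] b]]]]]]]
  [V0 n [V0 n [V0 b [V0 b [V0 n [V0 n [V0 b [V0 b]]]]]]]]

8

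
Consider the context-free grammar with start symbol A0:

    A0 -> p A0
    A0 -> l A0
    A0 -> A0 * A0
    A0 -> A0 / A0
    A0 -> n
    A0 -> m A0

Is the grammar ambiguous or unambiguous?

Ambiguous

Witness: l n * n

Derivation 1: A0 ⇒ l A0 ⇒ l A0 * A0 ⇒ l n * A0 ⇒ l n * n
Derivation 2: A0 ⇒ A0 * A0 ⇒ l A0 * A0 ⇒ l n * A0 ⇒ l n * n

Two distinct leftmost derivations for the same string.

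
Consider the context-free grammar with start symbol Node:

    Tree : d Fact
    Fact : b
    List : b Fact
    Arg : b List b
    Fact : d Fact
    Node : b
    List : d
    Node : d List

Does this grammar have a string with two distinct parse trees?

Unambiguous

(Tree, Arg are unreachable from Node, so their rules don't affect L(Node).) Restricted to the reachable nonterminals, every rule has the form A → t or A → t B, and no two rules for the same A share a first terminal. The grammar encodes a DFA — one run per string.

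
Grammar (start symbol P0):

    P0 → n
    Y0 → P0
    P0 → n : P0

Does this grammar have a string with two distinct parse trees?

Unambiguous

(Y0 is unreachable from P0, so its rules don't affect L(P0).) Right-recursive list with a separator: after each atom, whether the separator follows determines the rule. One parse per string.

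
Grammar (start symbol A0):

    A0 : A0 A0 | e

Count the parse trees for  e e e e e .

14

Parse trees for e e e e e (showing first 6 of 14):
  [A0 [A0 e] [A0 [A0 e] [A0 [A0 e] [A0 [A0 e] [A0 e]]]]]
  [A0 [A0 e] [A0 [A0 e] [A0 [A0 [A0 e] [A0 e]] [A0 e]]]]
  [A0 [A0 e] [A0 [A0 [A0 e] [A0 e]] [A0 [A0 e] [A0 e]]]]
  [A0 [A0 e] [A0 [A0 [A0 e] [A0 [A0 e] [A0 e]]] [A0 e]]]
  [A0 [A0 e] [A0 [A0 [A0 [A0 e] [A0 e]] [A0 e]] [A0 e]]]
  [A0 [A0 [A0 e] [A0 e]] [A0 [A0 e] [A0 [A0 e] [A0 e]]]]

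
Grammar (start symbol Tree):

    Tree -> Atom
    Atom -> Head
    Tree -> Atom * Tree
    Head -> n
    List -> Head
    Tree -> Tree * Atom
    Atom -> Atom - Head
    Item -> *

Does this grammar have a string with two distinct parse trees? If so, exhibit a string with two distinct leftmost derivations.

Ambiguous

Witness: n * n

Derivation 1: Tree ⇒ Atom * Tree ⇒ Head * Tree ⇒ n * Tree ⇒ n * Atom ⇒ n * Head ⇒ n * n
Derivation 2: Tree ⇒ Tree * Atom ⇒ Atom * Atom ⇒ Head * Atom ⇒ n * Atom ⇒ n * Head ⇒ n * n

Two distinct leftmost derivations for the same string.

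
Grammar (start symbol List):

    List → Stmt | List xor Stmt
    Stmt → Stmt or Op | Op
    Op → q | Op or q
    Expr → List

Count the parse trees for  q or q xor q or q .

Parse trees for q or q xor q or q:
  [List [List [Stmt [Stmt [Op q]] or [Op q]]] xor [Stmt [Stmt [Op q]] or [Op q]]]
  [List [List [Stmt [Stmt [Op q]] or [Op q]]] xor [Stmt [Op [Op q] or q]]]
  [List [List [Stmt [Op [Op q] or q]]] xor [Stmt [Stmt [Op q]] or [Op q]]]
  [List [List [Stmt [Op [Op q] or q]]] xor [Stmt [Op [Op q] or q]]]

4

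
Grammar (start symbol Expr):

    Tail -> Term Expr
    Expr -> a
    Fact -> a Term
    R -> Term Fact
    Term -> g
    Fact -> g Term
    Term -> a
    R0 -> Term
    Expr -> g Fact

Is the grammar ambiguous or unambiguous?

Unambiguous

(Tail, R0, R are unreachable from Expr, so their rules don't affect L(Expr).) Restricted to the reachable nonterminals, every rule has the form A → t or A → t B, and no two rules for the same A share a first terminal. The grammar encodes a DFA — one run per string.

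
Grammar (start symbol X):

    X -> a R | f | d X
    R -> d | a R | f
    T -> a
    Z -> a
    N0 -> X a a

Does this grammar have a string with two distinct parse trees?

(T, Z, N0 are unreachable from X, so their rules don't affect L(X).) Restricted to the reachable nonterminals, every rule has the form A → t or A → t B, and no two rules for the same A share a first terminal. The grammar encodes a DFA — one run per string.

Unambiguous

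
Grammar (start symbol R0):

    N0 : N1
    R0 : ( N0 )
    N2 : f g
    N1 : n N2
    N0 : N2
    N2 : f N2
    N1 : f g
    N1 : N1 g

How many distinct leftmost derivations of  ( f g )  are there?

2

Parse trees for ( f g ):
  [R0 ( [N0 [N1 f g]] )]
  [R0 ( [N0 [N2 f g]] )]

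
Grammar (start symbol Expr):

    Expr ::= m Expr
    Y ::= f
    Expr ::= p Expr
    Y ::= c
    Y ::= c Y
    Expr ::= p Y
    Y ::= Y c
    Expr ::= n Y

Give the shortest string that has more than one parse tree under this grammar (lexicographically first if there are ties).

length 2: no string has ≥2 trees
length 3: n c c has 2 parse trees

Two derivations of n c c:
  Expr ⇒ n Y ⇒ n c Y ⇒ n c c
  Expr ⇒ n Y ⇒ n Y c ⇒ n c c

n c c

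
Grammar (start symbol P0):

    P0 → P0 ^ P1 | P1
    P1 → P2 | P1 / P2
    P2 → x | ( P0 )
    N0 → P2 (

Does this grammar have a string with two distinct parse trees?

Unambiguous

Only P0, P1, P2 are reachable from P0; ignoring the rest: The grammar is stratified — P0 handles '^' (left-recursive), P1 handles '/', P2 atoms. Each operator has a fixed associativity and precedence level, so every string has one parse.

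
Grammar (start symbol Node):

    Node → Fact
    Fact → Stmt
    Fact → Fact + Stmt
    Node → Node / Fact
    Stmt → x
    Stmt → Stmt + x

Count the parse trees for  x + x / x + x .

Parse trees for x + x / x + x:
  [Node [Node [Fact [Stmt [Stmt x] + x]]] / [Fact [Stmt [Stmt x] + x]]]
  [Node [Node [Fact [Stmt [Stmt x] + x]]] / [Fact [Fact [Stmt x]] + [Stmt x]]]
  [Node [Node [Fact [Fact [Stmt x]] + [Stmt x]]] / [Fact [Stmt [Stmt x] + x]]]
  [Node [Node [Fact [Fact [Stmt x]] + [Stmt x]]] / [Fact [Fact [Stmt x]] + [Stmt x]]]

4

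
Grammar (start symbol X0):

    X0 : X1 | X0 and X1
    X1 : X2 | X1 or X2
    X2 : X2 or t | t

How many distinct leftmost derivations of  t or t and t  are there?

Parse trees for t or t and t:
  [X0 [X0 [X1 [X2 [X2 t] or t]]] and [X1 [X2 t]]]
  [X0 [X0 [X1 [X1 [X2 t]] or [X2 t]]] and [X1 [X2 t]]]

2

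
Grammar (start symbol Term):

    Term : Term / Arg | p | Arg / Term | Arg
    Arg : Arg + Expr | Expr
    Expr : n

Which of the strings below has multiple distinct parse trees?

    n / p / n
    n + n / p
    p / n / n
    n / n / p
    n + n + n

n / p / n: 2 trees
n + n / p: 1 tree
p / n / n: 1 tree
n / n / p: 1 tree
n + n + n: 1 tree

n / p / n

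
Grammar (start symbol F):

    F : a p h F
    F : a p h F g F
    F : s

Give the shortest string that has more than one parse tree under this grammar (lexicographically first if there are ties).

length 1: no string has ≥2 trees
length 4: no string has ≥2 trees
length 6: no string has ≥2 trees
length 7: no string has ≥2 trees
length 9: a p h a p h s g s has 2 parse trees

Two derivations of a p h a p h s g s:
  F ⇒ a p h F ⇒ a p h a p h F g F ⇒ a p h a p h s g F ⇒ a p h a p h s g s
  F ⇒ a p h F g F ⇒ a p h a p h F g F ⇒ a p h a p h s g F ⇒ a p h a p h s g s

a p h a p h s g s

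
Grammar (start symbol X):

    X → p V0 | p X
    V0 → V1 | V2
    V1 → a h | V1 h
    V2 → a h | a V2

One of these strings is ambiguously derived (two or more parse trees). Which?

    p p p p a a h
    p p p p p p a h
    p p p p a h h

p p p p a a h: 1 tree
p p p p p p a h: 2 trees
p p p p a h h: 1 tree

p p p p p p a h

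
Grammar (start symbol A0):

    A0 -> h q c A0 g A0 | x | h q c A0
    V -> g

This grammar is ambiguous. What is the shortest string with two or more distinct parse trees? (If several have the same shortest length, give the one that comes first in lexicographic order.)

length 1: no string has ≥2 trees
length 4: no string has ≥2 trees
length 6: no string has ≥2 trees
length 7: no string has ≥2 trees
length 9: h q c h q c x g x has 2 parse trees

Two derivations of h q c h q c x g x:
  A0 ⇒ h q c A0 g A0 ⇒ h q c h q c A0 g A0 ⇒ h q c h q c x g A0 ⇒ h q c h q c x g x
  A0 ⇒ h q c A0 ⇒ h q c h q c A0 g A0 ⇒ h q c h q c x g A0 ⇒ h q c h q c x g x

h q c h q c x g x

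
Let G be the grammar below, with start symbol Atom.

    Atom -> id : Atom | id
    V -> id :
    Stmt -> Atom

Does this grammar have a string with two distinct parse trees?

Unambiguous

Only Atom is reachable from Atom; ignoring the rest: The reachable grammar is A → atom sep A | atom. Each atom is followed by either the separator (recurse) or end-of-string (stop) — no choice point.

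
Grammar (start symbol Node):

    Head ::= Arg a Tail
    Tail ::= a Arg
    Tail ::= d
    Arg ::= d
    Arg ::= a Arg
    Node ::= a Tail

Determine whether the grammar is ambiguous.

Unambiguous

Only Node, Tail, Arg are reachable from Node; ignoring the rest: Each reachable nonterminal has at most one production per leading terminal, and all productions are right-linear; the derivation is determined token-by-token.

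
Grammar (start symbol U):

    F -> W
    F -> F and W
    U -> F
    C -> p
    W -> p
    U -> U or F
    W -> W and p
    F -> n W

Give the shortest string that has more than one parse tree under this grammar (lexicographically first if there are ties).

length 1: no string has ≥2 trees
length 2: no string has ≥2 trees
length 3: p and p has 2 parse trees

Two derivations of p and p:
  U ⇒ F ⇒ W ⇒ W and p ⇒ p and p
  U ⇒ F ⇒ F and W ⇒ W and W ⇒ p and W ⇒ p and p

p and p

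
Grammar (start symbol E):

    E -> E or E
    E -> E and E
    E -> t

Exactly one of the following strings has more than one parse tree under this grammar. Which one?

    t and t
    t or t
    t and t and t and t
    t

t and t: 1 tree
t or t: 1 tree
t and t and t and t: 5 trees
t: 1 tree

t and t and t and t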